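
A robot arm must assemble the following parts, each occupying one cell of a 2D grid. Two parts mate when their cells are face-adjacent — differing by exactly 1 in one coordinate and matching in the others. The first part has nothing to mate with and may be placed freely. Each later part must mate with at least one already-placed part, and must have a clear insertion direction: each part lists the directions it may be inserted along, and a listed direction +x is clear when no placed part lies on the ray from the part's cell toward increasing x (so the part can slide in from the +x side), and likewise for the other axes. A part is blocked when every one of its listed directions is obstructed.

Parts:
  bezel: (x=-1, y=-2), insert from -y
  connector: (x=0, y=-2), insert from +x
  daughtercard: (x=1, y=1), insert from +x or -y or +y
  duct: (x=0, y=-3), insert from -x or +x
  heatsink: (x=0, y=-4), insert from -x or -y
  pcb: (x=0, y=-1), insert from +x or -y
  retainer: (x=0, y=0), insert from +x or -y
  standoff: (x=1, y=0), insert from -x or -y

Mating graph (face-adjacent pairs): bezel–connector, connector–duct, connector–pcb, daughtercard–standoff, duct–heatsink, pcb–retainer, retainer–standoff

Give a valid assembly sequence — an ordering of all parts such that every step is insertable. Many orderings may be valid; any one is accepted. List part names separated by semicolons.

1. bezel@(-1, -2) [-y clear] — {bezel}
2. connector@(0, -2) [+x clear] — {bezel, connector}
3. pcb@(0, -1) [+x clear] — {bezel, connector, pcb}
4. retainer@(0, 0) [+x clear] — {bezel, connector, pcb, retainer}
5. standoff@(1, 0) [-y clear] — {bezel, connector, pcb, retainer, standoff}
6. daughtercard@(1, 1) [+x clear] — {bezel, connector, daughtercard, pcb, retainer, standoff}
7. duct@(0, -3) [-x clear] — {bezel, connector, daughtercard, duct, pcb, retainer, standoff}
8. heatsink@(0, -4) [-x clear] — {bezel, connector, daughtercard, duct, heatsink, pcb, retainer, standoff}

bezel; connector; pcb; retainer; standoff; daughtercard; duct; heatsink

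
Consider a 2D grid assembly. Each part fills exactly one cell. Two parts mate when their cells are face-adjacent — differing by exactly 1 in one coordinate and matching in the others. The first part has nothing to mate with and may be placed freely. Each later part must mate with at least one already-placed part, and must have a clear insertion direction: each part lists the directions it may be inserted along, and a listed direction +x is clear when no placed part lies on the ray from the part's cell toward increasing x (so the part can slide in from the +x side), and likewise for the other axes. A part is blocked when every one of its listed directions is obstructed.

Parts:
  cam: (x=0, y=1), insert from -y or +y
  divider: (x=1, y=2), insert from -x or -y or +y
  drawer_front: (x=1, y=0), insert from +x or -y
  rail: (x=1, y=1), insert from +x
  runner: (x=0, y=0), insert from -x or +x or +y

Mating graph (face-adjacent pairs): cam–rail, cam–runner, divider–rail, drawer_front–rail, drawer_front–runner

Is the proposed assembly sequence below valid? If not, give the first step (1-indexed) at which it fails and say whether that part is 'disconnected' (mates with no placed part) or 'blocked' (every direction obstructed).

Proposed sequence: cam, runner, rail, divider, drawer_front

1. cam@(0, 1) [-y clear] — {cam}
2. runner@(0, 0) [-x clear] — {cam, runner}
3. rail@(1, 1) [+x clear] — {cam, rail, runner}
4. divider@(1, 2) [-x clear] — {cam, divider, rail, runner}
5. drawer_front@(1, 0) [+x clear] — {cam, divider, drawer_front, rail, runner}

Valid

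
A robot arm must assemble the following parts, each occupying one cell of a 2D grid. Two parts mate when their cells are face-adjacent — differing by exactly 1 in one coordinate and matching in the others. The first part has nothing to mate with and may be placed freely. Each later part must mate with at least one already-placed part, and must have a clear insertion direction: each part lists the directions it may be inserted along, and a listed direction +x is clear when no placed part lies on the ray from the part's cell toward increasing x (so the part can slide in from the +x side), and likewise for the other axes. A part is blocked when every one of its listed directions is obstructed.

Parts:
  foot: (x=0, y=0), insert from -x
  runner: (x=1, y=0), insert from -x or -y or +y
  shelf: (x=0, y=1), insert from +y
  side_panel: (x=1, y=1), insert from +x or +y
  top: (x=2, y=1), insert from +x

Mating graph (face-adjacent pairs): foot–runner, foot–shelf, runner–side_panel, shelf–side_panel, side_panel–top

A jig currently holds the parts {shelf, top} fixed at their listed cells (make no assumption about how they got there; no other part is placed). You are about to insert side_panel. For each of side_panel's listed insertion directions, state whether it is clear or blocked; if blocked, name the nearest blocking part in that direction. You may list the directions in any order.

+x: blocked by top; +y: clear

+x: nearest on ray is top@(2, 1) ⇒ blocked
+y: ray from side_panel(1, 1) has no placed part ⇒ clear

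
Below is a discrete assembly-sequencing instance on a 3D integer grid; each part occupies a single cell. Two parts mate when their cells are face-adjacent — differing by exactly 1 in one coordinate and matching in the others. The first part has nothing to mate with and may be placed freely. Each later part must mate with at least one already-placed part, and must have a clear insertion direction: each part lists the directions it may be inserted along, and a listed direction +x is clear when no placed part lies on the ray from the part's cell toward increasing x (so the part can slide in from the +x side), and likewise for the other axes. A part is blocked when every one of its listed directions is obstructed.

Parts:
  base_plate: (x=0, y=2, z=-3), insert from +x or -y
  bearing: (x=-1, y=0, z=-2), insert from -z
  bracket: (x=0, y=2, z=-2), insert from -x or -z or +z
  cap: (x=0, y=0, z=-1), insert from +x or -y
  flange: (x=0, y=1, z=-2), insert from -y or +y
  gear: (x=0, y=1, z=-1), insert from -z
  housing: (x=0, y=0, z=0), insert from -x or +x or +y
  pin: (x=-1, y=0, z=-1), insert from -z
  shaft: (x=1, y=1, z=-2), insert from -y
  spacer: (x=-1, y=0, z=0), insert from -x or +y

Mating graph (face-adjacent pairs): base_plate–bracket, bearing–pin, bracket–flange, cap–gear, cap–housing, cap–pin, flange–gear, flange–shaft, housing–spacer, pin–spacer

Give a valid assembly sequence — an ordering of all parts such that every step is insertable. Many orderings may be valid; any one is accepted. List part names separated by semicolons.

gear; cap; pin; bearing; spacer; flange; bracket; base_plate; shaft; housing

1. gear@(0, 1, -1) [-z clear] — {gear}
2. cap@(0, 0, -1) [+x clear] — {cap, gear}
3. pin@(-1, 0, -1) [-z clear] — {cap, gear, pin}
4. bearing@(-1, 0, -2) [-z clear] — {bearing, cap, gear, pin}
5. spacer@(-1, 0, 0) [-x clear] — {bearing, cap, gear, pin, spacer}
6. flange@(0, 1, -2) [-y clear] — {bearing, cap, flange, gear, pin, spacer}
7. bracket@(0, 2, -2) [-x clear] — {bearing, bracket, cap, flange, gear, pin, spacer}
8. base_plate@(0, 2, -3) [+x clear] — {base_plate, bearing, bracket, cap, flange, gear, pin, spacer}
9. shaft@(1, 1, -2) [-y clear] — {base_plate, bearing, bracket, cap, flange, gear, pin, shaft, spacer}
10. housing@(0, 0, 0) [+x clear] — {base_plate, bearing, bracket, cap, flange, gear, housing, pin, shaft, spacer}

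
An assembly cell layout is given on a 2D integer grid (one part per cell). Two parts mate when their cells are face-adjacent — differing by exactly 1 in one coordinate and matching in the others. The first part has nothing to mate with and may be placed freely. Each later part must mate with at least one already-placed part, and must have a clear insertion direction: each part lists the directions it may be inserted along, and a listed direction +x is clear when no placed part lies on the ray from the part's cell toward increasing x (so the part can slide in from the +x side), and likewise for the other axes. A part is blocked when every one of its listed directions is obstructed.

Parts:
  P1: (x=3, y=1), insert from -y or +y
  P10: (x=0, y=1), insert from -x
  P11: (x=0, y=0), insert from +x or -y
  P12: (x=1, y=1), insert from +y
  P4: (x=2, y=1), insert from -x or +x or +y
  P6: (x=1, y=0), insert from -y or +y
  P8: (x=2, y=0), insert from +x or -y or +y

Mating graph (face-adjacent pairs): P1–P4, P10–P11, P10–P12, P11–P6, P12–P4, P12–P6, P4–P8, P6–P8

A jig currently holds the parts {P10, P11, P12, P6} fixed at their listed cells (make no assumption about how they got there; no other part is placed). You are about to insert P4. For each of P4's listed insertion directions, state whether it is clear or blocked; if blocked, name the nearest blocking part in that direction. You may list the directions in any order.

+x: clear; +y: clear; -x: blocked by P12

-x: nearest on ray is P12@(1, 1) ⇒ blocked
+x: ray from P4(2, 1) has no placed part ⇒ clear
+y: ray from P4(2, 1) has no placed part ⇒ clear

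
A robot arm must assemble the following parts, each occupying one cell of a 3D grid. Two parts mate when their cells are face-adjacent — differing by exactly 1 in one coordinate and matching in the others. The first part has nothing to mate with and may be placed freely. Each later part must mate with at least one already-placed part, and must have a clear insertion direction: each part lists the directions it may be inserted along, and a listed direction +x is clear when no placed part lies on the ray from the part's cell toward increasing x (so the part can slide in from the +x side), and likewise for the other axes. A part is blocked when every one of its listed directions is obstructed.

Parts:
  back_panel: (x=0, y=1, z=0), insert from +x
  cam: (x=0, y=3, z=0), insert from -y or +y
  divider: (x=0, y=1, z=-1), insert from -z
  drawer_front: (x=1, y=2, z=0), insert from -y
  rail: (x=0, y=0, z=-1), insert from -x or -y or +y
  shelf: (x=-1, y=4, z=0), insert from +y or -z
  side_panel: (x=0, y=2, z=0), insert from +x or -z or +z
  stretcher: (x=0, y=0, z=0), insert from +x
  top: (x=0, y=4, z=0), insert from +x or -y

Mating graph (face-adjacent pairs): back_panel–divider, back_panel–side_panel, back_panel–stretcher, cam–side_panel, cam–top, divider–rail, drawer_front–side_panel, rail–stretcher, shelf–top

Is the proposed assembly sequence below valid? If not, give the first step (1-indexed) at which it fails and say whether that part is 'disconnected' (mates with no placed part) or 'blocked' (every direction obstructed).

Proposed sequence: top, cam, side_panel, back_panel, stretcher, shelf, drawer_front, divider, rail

Valid

1. top@(0, 4, 0) [+x clear] — {top}
2. cam@(0, 3, 0) [-y clear] — {cam, top}
3. side_panel@(0, 2, 0) [+x clear] — {cam, side_panel, top}
4. back_panel@(0, 1, 0) [+x clear] — {back_panel, cam, side_panel, top}
5. stretcher@(0, 0, 0) [+x clear] — {back_panel, cam, side_panel, stretcher, top}
6. shelf@(-1, 4, 0) [+y clear] — {back_panel, cam, shelf, side_panel, stretcher, top}
7. drawer_front@(1, 2, 0) [-y clear] — {back_panel, cam, drawer_front, shelf, side_panel, stretcher, top}
8. divider@(0, 1, -1) [-z clear] — {back_panel, cam, divider, drawer_front, shelf, side_panel, stretcher, top}
9. rail@(0, 0, -1) [-x clear] — {back_panel, cam, divider, drawer_front, rail, shelf, side_panel, stretcher, top}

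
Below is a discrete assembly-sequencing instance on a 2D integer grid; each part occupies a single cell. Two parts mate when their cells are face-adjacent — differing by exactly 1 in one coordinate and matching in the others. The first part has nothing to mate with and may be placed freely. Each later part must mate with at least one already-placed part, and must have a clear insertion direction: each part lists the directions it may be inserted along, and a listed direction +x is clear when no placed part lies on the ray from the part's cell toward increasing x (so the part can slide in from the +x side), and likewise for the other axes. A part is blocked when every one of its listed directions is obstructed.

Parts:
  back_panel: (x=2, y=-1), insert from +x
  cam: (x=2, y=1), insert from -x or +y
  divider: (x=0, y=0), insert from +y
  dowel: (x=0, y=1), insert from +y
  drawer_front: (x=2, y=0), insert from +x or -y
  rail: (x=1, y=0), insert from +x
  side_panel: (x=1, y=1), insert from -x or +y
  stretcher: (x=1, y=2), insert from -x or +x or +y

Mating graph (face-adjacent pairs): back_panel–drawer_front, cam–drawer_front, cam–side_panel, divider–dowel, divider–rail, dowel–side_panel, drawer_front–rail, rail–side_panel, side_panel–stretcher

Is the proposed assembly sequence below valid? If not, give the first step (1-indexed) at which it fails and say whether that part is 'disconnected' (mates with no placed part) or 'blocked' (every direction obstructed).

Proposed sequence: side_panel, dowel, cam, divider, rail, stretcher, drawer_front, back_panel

1. side_panel@(1, 1) [-x clear] — {side_panel}
2. dowel@(0, 1) [+y clear] — {dowel, side_panel}
3. cam@(2, 1) [+y clear] — {cam, dowel, side_panel}
4. divider@(0, 0) — +y all obstructed ⇒ blocked

Invalid at step 4 (blocked)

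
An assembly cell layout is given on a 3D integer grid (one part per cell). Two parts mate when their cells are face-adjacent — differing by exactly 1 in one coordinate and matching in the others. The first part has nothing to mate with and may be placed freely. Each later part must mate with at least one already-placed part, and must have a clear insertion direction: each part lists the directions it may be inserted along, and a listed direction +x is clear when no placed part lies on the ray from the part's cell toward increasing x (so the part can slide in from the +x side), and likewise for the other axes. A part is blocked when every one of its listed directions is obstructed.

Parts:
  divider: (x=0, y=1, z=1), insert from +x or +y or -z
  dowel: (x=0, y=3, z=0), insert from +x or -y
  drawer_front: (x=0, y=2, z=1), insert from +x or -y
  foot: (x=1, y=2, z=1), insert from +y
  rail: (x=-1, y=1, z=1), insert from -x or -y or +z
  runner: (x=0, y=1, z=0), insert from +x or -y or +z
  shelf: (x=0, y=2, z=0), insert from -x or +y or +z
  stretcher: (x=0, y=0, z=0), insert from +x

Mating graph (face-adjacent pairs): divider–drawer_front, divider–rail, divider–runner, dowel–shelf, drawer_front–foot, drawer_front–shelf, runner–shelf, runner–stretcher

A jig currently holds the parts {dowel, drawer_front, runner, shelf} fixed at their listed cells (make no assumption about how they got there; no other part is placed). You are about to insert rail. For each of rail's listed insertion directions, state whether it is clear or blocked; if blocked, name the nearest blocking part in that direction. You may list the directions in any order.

-x: ray from rail(-1, 1, 1) has no placed part ⇒ clear
-y: ray from rail(-1, 1, 1) has no placed part ⇒ clear
+z: ray from rail(-1, 1, 1) has no placed part ⇒ clear

+z: clear; -x: clear; -y: clear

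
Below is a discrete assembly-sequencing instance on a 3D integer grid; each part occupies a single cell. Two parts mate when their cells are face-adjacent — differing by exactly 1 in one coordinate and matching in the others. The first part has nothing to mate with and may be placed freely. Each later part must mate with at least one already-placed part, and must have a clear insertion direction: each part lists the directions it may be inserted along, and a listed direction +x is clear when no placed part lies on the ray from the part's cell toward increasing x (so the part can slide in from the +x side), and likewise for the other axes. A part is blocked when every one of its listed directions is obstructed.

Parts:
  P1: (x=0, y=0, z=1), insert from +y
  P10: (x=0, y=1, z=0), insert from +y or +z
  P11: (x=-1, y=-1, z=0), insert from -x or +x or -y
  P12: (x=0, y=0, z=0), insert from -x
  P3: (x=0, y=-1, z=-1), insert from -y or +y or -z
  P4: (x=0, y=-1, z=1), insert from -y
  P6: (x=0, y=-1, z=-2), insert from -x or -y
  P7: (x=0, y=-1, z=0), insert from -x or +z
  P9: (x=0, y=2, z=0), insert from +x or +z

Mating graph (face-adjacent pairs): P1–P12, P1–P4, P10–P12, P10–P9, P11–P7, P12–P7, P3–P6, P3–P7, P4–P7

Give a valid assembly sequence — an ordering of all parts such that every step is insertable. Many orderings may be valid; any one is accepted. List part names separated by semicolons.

1. P9@(0, 2, 0) [+x clear] — {P9}
2. P10@(0, 1, 0) [+z clear] — {P10, P9}
3. P12@(0, 0, 0) [-x clear] — {P10, P12, P9}
4. P1@(0, 0, 1) [+y clear] — {P1, P10, P12, P9}
5. P4@(0, -1, 1) [-y clear] — {P1, P10, P12, P4, P9}
6. P7@(0, -1, 0) [-x clear] — {P1, P10, P12, P4, P7, P9}
7. P11@(-1, -1, 0) [-x clear] — {P1, P10, P11, P12, P4, P7, P9}
8. P3@(0, -1, -1) [-y clear] — {P1, P10, P11, P12, P3, P4, P7, P9}
9. P6@(0, -1, -2) [-x clear] — {P1, P10, P11, P12, P3, P4, P6, P7, P9}

P9; P10; P12; P1; P4; P7; P11; P3; P6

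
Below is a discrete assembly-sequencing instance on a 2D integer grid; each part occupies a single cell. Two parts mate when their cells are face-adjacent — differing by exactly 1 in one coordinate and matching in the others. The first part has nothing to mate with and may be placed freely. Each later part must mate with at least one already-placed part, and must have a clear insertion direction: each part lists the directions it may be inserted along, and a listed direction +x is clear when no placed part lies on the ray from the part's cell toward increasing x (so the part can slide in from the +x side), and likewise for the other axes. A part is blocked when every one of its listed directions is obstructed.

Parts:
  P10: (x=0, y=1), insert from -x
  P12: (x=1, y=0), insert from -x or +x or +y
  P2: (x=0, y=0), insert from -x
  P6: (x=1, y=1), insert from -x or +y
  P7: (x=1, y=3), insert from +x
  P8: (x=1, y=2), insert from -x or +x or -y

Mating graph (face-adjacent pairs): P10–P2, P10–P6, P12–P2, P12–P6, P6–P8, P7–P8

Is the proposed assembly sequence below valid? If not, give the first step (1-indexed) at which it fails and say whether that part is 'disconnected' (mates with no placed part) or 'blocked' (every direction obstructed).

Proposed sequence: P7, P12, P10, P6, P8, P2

Invalid at step 2 (disconnected)

1. P7@(1, 3) [+x clear] — {P7}
2. P12@(1, 0) — no placed neighbour ⇒ disconnected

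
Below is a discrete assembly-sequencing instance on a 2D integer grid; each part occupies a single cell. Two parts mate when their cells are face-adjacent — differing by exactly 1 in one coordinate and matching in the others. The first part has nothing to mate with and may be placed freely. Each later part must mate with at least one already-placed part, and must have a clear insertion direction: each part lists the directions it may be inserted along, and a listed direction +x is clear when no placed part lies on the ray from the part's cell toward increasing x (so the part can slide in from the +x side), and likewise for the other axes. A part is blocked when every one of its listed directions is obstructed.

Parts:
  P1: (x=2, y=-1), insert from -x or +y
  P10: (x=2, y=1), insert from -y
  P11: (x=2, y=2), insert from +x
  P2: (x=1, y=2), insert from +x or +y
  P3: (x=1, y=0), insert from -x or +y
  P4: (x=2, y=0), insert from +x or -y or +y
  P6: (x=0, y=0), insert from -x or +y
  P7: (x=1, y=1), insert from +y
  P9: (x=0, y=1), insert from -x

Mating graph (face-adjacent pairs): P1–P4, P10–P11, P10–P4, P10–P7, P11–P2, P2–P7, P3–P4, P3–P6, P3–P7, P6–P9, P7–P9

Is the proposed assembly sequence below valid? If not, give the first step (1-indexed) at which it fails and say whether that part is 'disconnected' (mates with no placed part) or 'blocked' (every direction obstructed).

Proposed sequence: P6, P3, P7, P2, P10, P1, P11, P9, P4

Invalid at step 6 (disconnected)

1. P6@(0, 0) [-x clear] — {P6}
2. P3@(1, 0) [+y clear] — {P3, P6}
3. P7@(1, 1) [+y clear] — {P3, P6, P7}
4. P2@(1, 2) [+x clear] — {P2, P3, P6, P7}
5. P10@(2, 1) [-y clear] — {P10, P2, P3, P6, P7}
6. P1@(2, -1) — no placed neighbour ⇒ disconnected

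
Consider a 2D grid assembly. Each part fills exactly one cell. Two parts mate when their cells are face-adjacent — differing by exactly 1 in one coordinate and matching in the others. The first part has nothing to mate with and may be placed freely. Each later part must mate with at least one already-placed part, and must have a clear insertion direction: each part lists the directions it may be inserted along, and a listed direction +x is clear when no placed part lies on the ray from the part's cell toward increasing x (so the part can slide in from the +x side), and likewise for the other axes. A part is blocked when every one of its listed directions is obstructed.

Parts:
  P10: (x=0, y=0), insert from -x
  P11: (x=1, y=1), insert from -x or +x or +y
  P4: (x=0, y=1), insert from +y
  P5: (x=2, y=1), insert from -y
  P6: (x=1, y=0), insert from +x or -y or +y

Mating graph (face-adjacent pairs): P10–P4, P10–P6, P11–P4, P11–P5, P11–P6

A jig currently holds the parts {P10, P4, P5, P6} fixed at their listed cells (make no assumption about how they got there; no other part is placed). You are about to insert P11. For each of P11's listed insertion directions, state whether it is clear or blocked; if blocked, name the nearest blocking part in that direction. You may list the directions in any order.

+x: blocked by P5; +y: clear; -x: blocked by P4

-x: nearest on ray is P4@(0, 1) ⇒ blocked
+x: nearest on ray is P5@(2, 1) ⇒ blocked
+y: ray from P11(1, 1) has no placed part ⇒ clear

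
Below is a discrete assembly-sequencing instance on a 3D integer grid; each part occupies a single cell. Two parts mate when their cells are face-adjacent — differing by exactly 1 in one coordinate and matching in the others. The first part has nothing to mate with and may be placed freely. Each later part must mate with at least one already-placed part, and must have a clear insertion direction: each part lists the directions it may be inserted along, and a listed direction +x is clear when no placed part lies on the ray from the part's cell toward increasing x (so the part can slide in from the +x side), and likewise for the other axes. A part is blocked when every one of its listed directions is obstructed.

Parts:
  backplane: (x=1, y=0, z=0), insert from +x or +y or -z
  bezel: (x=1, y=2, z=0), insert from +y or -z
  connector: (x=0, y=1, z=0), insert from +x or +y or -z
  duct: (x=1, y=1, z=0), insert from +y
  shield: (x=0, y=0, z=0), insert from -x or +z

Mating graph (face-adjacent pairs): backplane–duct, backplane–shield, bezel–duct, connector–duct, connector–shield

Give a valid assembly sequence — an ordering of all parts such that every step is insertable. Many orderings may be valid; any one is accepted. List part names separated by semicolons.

backplane; duct; bezel; shield; connector

1. backplane@(1, 0, 0) [+x clear] — {backplane}
2. duct@(1, 1, 0) [+y clear] — {backplane, duct}
3. bezel@(1, 2, 0) [+y clear] — {backplane, bezel, duct}
4. shield@(0, 0, 0) [-x clear] — {backplane, bezel, duct, shield}
5. connector@(0, 1, 0) [+y clear] — {backplane, bezel, connector, duct, shield}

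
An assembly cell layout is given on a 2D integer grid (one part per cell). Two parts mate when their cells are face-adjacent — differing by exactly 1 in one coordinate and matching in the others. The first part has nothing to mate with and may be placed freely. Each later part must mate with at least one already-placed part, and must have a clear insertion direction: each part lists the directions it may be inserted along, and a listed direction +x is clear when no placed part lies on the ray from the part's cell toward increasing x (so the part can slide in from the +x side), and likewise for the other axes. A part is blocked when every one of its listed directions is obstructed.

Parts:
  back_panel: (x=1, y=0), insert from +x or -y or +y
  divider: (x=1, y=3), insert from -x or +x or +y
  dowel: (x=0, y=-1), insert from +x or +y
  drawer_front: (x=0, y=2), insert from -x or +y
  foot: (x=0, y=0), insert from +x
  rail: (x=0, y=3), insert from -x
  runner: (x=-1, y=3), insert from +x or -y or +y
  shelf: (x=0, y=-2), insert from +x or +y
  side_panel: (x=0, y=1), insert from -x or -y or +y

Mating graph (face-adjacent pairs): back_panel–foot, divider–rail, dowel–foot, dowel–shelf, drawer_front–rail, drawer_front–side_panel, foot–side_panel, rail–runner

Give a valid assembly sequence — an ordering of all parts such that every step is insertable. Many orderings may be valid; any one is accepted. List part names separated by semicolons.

drawer_front; side_panel; foot; back_panel; rail; runner; divider; dowel; shelf

1. drawer_front@(0, 2) [-x clear] — {drawer_front}
2. side_panel@(0, 1) [-x clear] — {drawer_front, side_panel}
3. foot@(0, 0) [+x clear] — {drawer_front, foot, side_panel}
4. back_panel@(1, 0) [+x clear] — {back_panel, drawer_front, foot, side_panel}
5. rail@(0, 3) [-x clear] — {back_panel, drawer_front, foot, rail, side_panel}
6. runner@(-1, 3) [-y clear] — {back_panel, drawer_front, foot, rail, runner, side_panel}
7. divider@(1, 3) [+x clear] — {back_panel, divider, drawer_front, foot, rail, runner, side_panel}
8. dowel@(0, -1) [+x clear] — {back_panel, divider, dowel, drawer_front, foot, rail, runner, side_panel}
9. shelf@(0, -2) [+x clear] — {back_panel, divider, dowel, drawer_front, foot, rail, runner, shelf, side_panel}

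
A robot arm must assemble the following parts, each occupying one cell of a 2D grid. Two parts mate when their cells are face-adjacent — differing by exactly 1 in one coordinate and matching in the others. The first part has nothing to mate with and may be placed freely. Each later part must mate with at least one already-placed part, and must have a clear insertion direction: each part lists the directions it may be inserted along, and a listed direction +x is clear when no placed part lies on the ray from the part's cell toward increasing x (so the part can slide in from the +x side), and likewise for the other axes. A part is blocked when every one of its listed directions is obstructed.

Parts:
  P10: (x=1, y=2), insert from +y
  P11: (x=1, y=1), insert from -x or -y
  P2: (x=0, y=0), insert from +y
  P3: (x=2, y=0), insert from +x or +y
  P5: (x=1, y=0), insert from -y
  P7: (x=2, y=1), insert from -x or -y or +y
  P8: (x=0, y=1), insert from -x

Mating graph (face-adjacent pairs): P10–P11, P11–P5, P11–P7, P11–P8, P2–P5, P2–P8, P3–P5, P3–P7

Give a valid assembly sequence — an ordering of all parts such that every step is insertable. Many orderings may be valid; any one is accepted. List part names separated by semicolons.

1. P7@(2, 1) [-x clear] — {P7}
2. P3@(2, 0) [+x clear] — {P3, P7}
3. P5@(1, 0) [-y clear] — {P3, P5, P7}
4. P11@(1, 1) [-x clear] — {P11, P3, P5, P7}
5. P10@(1, 2) [+y clear] — {P10, P11, P3, P5, P7}
6. P2@(0, 0) [+y clear] — {P10, P11, P2, P3, P5, P7}
7. P8@(0, 1) [-x clear] — {P10, P11, P2, P3, P5, P7, P8}

P7; P3; P5; P11; P10; P2; P8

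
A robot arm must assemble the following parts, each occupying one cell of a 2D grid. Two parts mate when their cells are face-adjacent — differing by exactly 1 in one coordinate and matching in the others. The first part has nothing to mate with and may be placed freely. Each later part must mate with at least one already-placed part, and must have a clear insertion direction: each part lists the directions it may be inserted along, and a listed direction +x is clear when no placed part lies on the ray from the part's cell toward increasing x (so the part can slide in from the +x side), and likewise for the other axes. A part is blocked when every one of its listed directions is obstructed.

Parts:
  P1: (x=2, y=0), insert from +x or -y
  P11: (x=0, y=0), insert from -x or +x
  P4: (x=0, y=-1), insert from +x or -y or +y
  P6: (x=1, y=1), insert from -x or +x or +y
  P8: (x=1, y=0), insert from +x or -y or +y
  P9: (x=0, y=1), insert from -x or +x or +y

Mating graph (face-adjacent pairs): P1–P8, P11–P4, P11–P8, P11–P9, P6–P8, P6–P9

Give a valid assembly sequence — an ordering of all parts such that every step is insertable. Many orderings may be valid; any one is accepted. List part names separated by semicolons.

1. P8@(1, 0) [+x clear] — {P8}
2. P1@(2, 0) [+x clear] — {P1, P8}
3. P6@(1, 1) [-x clear] — {P1, P6, P8}
4. P9@(0, 1) [-x clear] — {P1, P6, P8, P9}
5. P11@(0, 0) [-x clear] — {P1, P11, P6, P8, P9}
6. P4@(0, -1) [+x clear] — {P1, P11, P4, P6, P8, P9}

P8; P1; P6; P9; P11; P4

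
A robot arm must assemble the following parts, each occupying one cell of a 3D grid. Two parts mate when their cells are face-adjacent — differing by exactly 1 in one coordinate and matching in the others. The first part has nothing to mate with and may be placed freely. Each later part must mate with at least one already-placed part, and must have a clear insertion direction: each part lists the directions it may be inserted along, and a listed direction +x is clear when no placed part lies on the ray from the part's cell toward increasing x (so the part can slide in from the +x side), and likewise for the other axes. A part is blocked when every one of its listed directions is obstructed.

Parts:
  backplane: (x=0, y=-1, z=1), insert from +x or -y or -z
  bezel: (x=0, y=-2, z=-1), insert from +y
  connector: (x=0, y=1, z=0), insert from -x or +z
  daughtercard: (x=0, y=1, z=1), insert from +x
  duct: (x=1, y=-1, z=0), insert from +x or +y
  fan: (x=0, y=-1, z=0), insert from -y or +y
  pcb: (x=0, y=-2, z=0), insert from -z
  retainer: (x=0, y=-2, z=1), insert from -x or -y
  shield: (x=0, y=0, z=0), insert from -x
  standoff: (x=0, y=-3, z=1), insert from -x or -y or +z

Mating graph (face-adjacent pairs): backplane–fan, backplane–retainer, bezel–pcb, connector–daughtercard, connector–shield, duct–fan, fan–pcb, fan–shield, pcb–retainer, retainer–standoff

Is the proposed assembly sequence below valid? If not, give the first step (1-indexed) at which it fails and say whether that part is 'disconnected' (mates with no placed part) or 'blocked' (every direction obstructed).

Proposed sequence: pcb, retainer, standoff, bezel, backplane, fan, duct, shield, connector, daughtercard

Valid

1. pcb@(0, -2, 0) [-z clear] — {pcb}
2. retainer@(0, -2, 1) [-x clear] — {pcb, retainer}
3. standoff@(0, -3, 1) [-x clear] — {pcb, retainer, standoff}
4. bezel@(0, -2, -1) [+y clear] — {bezel, pcb, retainer, standoff}
5. backplane@(0, -1, 1) [+x clear] — {backplane, bezel, pcb, retainer, standoff}
6. fan@(0, -1, 0) [+y clear] — {backplane, bezel, fan, pcb, retainer, standoff}
7. duct@(1, -1, 0) [+x clear] — {backplane, bezel, duct, fan, pcb, retainer, standoff}
8. shield@(0, 0, 0) [-x clear] — {backplane, bezel, duct, fan, pcb, retainer, shield, standoff}
9. connector@(0, 1, 0) [-x clear] — {backplane, bezel, connector, duct, fan, pcb, retainer, shield, standoff}
10. daughtercard@(0, 1, 1) [+x clear] — {backplane, bezel, connector, daughtercard, duct, fan, pcb, retainer, shield, standoff}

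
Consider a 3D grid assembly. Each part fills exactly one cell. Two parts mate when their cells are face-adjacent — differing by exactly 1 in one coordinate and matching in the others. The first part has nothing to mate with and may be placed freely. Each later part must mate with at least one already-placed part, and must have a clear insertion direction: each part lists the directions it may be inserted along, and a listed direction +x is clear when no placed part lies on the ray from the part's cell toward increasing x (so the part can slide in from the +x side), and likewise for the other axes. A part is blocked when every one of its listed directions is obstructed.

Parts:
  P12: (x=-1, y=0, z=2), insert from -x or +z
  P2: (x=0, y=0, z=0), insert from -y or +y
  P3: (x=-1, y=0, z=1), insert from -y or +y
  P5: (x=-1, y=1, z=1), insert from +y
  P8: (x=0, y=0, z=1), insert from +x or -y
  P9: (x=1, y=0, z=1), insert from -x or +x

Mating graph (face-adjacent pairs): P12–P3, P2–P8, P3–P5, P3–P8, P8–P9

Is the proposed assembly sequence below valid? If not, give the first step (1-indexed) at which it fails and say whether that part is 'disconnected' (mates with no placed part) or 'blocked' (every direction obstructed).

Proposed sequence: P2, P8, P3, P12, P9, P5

Valid

1. P2@(0, 0, 0) [-y clear] — {P2}
2. P8@(0, 0, 1) [+x clear] — {P2, P8}
3. P3@(-1, 0, 1) [-y clear] — {P2, P3, P8}
4. P12@(-1, 0, 2) [-x clear] — {P12, P2, P3, P8}
5. P9@(1, 0, 1) [+x clear] — {P12, P2, P3, P8, P9}
6. P5@(-1, 1, 1) [+y clear] — {P12, P2, P3, P5, P8, P9}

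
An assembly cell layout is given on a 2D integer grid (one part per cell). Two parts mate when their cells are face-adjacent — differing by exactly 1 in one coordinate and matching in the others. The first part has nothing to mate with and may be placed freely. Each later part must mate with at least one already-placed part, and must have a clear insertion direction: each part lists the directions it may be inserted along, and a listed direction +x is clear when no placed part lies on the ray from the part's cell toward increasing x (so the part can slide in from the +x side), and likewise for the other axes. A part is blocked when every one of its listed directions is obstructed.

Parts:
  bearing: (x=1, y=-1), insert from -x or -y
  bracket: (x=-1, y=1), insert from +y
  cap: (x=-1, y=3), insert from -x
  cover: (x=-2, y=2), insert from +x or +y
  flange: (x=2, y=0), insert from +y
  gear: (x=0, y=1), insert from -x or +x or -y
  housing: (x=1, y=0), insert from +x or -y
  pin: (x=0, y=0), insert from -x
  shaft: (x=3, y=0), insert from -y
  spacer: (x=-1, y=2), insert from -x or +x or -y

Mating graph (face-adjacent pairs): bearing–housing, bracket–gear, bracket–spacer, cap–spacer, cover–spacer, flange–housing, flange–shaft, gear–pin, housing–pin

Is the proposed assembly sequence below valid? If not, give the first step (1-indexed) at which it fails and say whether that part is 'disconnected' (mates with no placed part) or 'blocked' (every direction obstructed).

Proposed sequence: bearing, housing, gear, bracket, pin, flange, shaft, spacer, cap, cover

1. bearing@(1, -1) [-x clear] — {bearing}
2. housing@(1, 0) [+x clear] — {bearing, housing}
3. gear@(0, 1) — no placed neighbour ⇒ disconnected

Invalid at step 3 (disconnected)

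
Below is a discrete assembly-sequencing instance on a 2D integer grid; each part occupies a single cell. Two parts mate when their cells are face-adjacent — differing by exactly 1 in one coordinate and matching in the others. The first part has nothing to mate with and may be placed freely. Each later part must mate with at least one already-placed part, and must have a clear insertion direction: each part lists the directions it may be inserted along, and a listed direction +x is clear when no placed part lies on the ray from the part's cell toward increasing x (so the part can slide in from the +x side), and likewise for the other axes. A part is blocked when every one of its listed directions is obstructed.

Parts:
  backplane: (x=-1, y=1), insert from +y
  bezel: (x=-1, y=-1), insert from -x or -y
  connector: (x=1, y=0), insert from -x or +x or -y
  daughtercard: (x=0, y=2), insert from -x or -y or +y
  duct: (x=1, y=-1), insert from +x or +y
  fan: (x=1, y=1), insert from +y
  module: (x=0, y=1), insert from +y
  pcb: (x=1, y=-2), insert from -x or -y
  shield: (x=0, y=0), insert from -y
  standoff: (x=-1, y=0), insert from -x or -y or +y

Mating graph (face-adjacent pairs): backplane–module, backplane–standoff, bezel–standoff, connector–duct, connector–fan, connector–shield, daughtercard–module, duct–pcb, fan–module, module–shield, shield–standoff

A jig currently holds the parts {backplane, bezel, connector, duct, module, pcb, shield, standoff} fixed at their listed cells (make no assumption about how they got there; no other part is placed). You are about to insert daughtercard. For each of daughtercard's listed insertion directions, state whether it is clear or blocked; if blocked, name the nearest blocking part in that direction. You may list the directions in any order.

+y: clear; -x: clear; -y: blocked by module

-x: ray from daughtercard(0, 2) has no placed part ⇒ clear
-y: nearest on ray is module@(0, 1) ⇒ blocked
+y: ray from daughtercard(0, 2) has no placed part ⇒ clear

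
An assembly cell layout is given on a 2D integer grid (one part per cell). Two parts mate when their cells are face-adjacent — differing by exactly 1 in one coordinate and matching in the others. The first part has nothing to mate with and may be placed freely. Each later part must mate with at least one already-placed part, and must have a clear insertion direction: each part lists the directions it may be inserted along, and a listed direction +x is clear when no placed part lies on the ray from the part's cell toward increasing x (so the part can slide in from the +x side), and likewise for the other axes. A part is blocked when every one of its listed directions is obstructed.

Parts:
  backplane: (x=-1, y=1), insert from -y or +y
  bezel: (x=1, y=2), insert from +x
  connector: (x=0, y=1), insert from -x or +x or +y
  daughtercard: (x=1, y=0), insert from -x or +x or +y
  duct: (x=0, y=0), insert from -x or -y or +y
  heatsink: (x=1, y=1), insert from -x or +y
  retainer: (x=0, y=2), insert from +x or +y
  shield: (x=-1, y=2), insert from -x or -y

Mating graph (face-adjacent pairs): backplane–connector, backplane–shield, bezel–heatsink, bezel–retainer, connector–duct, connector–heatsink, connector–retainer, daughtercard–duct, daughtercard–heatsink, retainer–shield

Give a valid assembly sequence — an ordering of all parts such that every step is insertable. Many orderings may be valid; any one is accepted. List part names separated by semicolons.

shield; retainer; bezel; heatsink; daughtercard; duct; connector; backplane

1. shield@(-1, 2) [-x clear] — {shield}
2. retainer@(0, 2) [+x clear] — {retainer, shield}
3. bezel@(1, 2) [+x clear] — {bezel, retainer, shield}
4. heatsink@(1, 1) [-x clear] — {bezel, heatsink, retainer, shield}
5. daughtercard@(1, 0) [-x clear] — {bezel, daughtercard, heatsink, retainer, shield}
6. duct@(0, 0) [-x clear] — {bezel, daughtercard, duct, heatsink, retainer, shield}
7. connector@(0, 1) [-x clear] — {bezel, connector, daughtercard, duct, heatsink, retainer, shield}
8. backplane@(-1, 1) [-y clear] — {backplane, bezel, connector, daughtercard, duct, heatsink, retainer, shield}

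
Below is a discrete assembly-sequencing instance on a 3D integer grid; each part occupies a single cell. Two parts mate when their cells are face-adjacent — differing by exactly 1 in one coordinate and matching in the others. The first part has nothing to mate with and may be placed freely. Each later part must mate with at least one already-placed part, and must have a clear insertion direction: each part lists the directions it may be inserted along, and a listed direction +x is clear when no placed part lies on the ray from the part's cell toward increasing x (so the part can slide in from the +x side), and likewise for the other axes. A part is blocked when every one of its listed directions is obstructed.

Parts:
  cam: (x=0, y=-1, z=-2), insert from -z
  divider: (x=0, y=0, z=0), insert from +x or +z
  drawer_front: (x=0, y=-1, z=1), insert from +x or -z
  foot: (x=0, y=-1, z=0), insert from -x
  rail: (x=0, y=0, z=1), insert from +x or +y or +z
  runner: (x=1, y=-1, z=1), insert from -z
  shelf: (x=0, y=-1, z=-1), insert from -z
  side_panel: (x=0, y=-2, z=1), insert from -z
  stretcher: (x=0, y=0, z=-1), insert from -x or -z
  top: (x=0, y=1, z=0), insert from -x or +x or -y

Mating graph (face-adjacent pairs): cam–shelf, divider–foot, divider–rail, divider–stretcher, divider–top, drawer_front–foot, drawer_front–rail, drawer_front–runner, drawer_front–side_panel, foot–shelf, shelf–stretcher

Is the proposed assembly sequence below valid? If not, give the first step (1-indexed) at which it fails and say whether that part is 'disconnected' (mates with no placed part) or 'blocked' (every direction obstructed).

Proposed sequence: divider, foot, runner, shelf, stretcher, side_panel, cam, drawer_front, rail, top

Invalid at step 3 (disconnected)

1. divider@(0, 0, 0) [+x clear] — {divider}
2. foot@(0, -1, 0) [-x clear] — {divider, foot}
3. runner@(1, -1, 1) — no placed neighbour ⇒ disconnected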